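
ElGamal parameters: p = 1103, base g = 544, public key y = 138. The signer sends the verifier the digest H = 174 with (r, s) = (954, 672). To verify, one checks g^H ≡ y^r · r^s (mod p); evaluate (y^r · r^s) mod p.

501

138^2 = 19044 ≡ 293
138^4 ≡ 293^2 = 85849 ≡ 918
138^8 ≡ 918^2 = 842724 ≡ 32
138^16 ≡ 32^2 = 1024
138^32 ≡ 1024^2 = 1048576 ≡ 726
138^64 ≡ 726^2 = 527076 ≡ 945
138^128 ≡ 945^2 = 893025 ≡ 698
138^256 ≡ 698^2 = 487204 ≡ 781
138^512 ≡ 781^2 = 609961 ≡ 2
954 = 512 + 256 + 128 + 32 + 16 + 8 + 2, so 138^954 ≡ 2·781·698·726·1024·32·293 ≡ 512 (mod 1103)
954^2 = 910116 ≡ 141
954^4 ≡ 141^2 = 19881 ≡ 27
954^8 ≡ 27^2 = 729
954^16 ≡ 729^2 = 531441 ≡ 898
954^32 ≡ 898^2 = 806404 ≡ 111
954^64 ≡ 111^2 = 12321 ≡ 188
954^128 ≡ 188^2 = 35344 ≡ 48
954^256 ≡ 48^2 = 2304 ≡ 98
954^512 ≡ 98^2 = 9604 ≡ 780
672 = 512 + 128 + 32, so 954^672 ≡ 780·48·111 ≡ 839 (mod 1103)
y^r · r^s ≡ 512·839 = 429568 ≡ 501 (mod 1103)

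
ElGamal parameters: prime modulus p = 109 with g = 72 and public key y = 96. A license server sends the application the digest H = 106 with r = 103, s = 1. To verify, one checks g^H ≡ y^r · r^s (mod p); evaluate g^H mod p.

72^2 = 5184 ≡ 61
72^4 ≡ 61^2 = 3721 ≡ 15
72^8 ≡ 15^2 = 225 ≡ 7
72^16 ≡ 7^2 = 49
72^32 ≡ 49^2 = 2401 ≡ 3
72^64 ≡ 3^2 = 9
106 = 64 + 32 + 8 + 2, so 72^106 ≡ 9·3·7·61 ≡ 84 (mod 109)

84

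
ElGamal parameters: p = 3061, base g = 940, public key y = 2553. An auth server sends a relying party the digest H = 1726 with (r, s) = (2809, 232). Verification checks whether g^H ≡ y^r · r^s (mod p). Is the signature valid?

valid

Left side g^H mod p:
Squares mod 3061: 940^1≡940, 940^2≡2032, 940^4≡2796, 940^8≡2883, 940^16≡1074, 940^32≡2540, 940^64≡2073, 940^128≡2746, 940^256≡1273, 940^512≡1260, 940^1024≡2002
1726 = 1024 + 512 + 128 + 32 + 16 + 8 + 4 + 2, so 940^1726 ≡ 2002·1260·2746·2540·1074·2883·2796·2032 ≡ 2284 (mod 3061)
Right side y^r · r^s mod p:
Squares mod 3061: 2553^1≡2553, 2553^2≡940, 2553^4≡2032, 2553^8≡2796, 2553^16≡2883, 2553^32≡1074, 2553^64≡2540, 2553^128≡2073, 2553^256≡2746, 2553^512≡1273, 2553^1024≡1260, 2553^2048≡2002
2809 = 2048 + 512 + 128 + 64 + 32 + 16 + 8 + 1, so 2553^2809 ≡ 2002·1273·2073·2540·1074·2883·2796·2553 ≡ 2830 (mod 3061)
Squares mod 3061: 2809^1≡2809, 2809^2≡2284, 2809^4≡712, 2809^8≡1879, 2809^16≡1308, 2809^32≡2826, 2809^64≡127, 2809^128≡824
232 = 128 + 64 + 32 + 8, so 2809^232 ≡ 824·127·2826·1879 ≡ 1673 (mod 3061)
2830·1673 = 4734590 ≡ 2284 (mod 3061)
2284 ≡ 2284 (mod 3061), so the signature is genuine.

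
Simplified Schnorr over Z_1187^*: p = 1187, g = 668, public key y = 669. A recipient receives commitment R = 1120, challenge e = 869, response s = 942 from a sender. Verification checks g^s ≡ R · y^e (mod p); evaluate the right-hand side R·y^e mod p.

716

669^2 = 447561 ≡ 62
669^4 ≡ 62^2 = 3844 ≡ 283
669^8 ≡ 283^2 = 80089 ≡ 560
669^16 ≡ 560^2 = 313600 ≡ 232
669^32 ≡ 232^2 = 53824 ≡ 409
669^64 ≡ 409^2 = 167281 ≡ 1101
669^128 ≡ 1101^2 = 1212201 ≡ 274
669^256 ≡ 274^2 = 75076 ≡ 295
669^512 ≡ 295^2 = 87025 ≡ 374
869 = 512 + 256 + 64 + 32 + 4 + 1, so 669^869 ≡ 374·295·1101·409·283·669 ≡ 946 (mod 1187)
R · y^e ≡ 1120·946 = 1059520 ≡ 716 (mod 1187)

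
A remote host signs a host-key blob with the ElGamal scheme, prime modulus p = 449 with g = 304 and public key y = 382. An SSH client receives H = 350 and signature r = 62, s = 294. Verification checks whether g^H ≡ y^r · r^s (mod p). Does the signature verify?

Left side g^H mod p:
Squares mod 449: 304^1≡304, 304^2≡371, 304^4≡247, 304^8≡394, 304^16≡331, 304^32≡5, 304^64≡25, 304^128≡176, 304^256≡444
350 = 256 + 64 + 16 + 8 + 4 + 2, so 304^350 ≡ 444·25·331·394·247·371 ≡ 221 (mod 449)
Right side y^r · r^s mod p:
Squares mod 449: 382^1≡382, 382^2≡448, 382^4≡1, 382^8≡1, 382^16≡1, 382^32≡1
62 = 32 + 16 + 8 + 4 + 2, so 382^62 ≡ 1·1·1·1·448 ≡ 448 (mod 449)
Squares mod 449: 62^1≡62, 62^2≡252, 62^4≡195, 62^8≡309, 62^16≡293, 62^32≡90, 62^64≡18, 62^128≡324, 62^256≡359
294 = 256 + 32 + 4 + 2, so 62^294 ≡ 359·90·195·252 ≡ 10 (mod 449)
448·10 = 4480 ≡ 439 (mod 449)
221 ≠ 439, so verification fails.

does not verify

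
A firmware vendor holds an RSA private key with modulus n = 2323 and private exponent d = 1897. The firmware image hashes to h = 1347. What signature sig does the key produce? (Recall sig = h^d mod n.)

h^2 ≡ 1347^2 = 1814409 ≡ 146
h^4 ≡ 146^2 = 21316 ≡ 409
h^8 ≡ 409^2 = 167281 ≡ 25
h^16 ≡ 25^2 = 625
h^32 ≡ 625^2 = 390625 ≡ 361
h^64 ≡ 361^2 = 130321 ≡ 233
h^128 ≡ 233^2 = 54289 ≡ 860
h^256 ≡ 860^2 = 739600 ≡ 886
h^512 ≡ 886^2 = 784996 ≡ 2145
h^1024 ≡ 2145^2 = 4601025 ≡ 1485
1897 = 1024 + 512 + 256 + 64 + 32 + 8 + 1, so h^1897 ≡ 1485·2145·886·233·361·25·1347 ≡ 27 (mod 2323)

27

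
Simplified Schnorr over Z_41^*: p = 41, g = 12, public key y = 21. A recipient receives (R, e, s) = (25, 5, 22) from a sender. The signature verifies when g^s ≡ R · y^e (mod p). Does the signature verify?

verifies

g^s mod p:
12^2 = 144 ≡ 21
12^4 ≡ 21^2 = 441 ≡ 31
12^8 ≡ 31^2 = 961 ≡ 18
12^16 ≡ 18^2 = 324 ≡ 37
22 = 16 + 4 + 2, so 12^22 ≡ 37·31·21 ≡ 20 (mod 41)
R · y^e mod p:
21^2 = 441 ≡ 31
21^4 ≡ 31^2 = 961 ≡ 18
5 = 4 + 1, so 21^5 ≡ 18·21 ≡ 9 (mod 41)
25·9 = 225 ≡ 20 (mod 41)
20 ≡ 20 (mod 41); signature holds.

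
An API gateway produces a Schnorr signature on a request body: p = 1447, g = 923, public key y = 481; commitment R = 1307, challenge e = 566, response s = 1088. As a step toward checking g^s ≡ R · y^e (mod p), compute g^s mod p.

413

923^2 = 851929 ≡ 1093
923^4 ≡ 1093^2 = 1194649 ≡ 874
923^8 ≡ 874^2 = 763876 ≡ 1307
923^16 ≡ 1307^2 = 1708249 ≡ 789
923^32 ≡ 789^2 = 622521 ≡ 311
923^64 ≡ 311^2 = 96721 ≡ 1219
923^128 ≡ 1219^2 = 1485961 ≡ 1339
923^256 ≡ 1339^2 = 1792921 ≡ 88
923^512 ≡ 88^2 = 7744 ≡ 509
923^1024 ≡ 509^2 = 259081 ≡ 68
1088 = 1024 + 64, so 923^1088 ≡ 68·1219 ≡ 413 (mod 1447)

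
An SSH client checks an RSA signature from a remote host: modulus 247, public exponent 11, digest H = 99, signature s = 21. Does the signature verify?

does not verify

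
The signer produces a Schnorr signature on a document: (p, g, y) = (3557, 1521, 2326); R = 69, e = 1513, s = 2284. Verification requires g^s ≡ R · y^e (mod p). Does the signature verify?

g^s mod p:
1521^2 = 2313441 ≡ 1391
1521^4 ≡ 1391^2 = 1934881 ≡ 3430
1521^8 ≡ 3430^2 = 11764900 ≡ 1901
1521^16 ≡ 1901^2 = 3613801 ≡ 3446
1521^32 ≡ 3446^2 = 11874916 ≡ 1650
1521^64 ≡ 1650^2 = 2722500 ≡ 1395
1521^128 ≡ 1395^2 = 1946025 ≡ 346
1521^256 ≡ 346^2 = 119716 ≡ 2335
1521^512 ≡ 2335^2 = 5452225 ≡ 2901
1521^1024 ≡ 2901^2 = 8415801 ≡ 3496
1521^2048 ≡ 3496^2 = 12222016 ≡ 164
2284 = 2048 + 128 + 64 + 32 + 8 + 4, so 1521^2284 ≡ 164·346·1395·1650·1901·3430 ≡ 1204 (mod 3557)
R · y^e mod p:
2326^2 = 5410276 ≡ 79
2326^4 ≡ 79^2 = 6241 ≡ 2684
2326^8 ≡ 2684^2 = 7203856 ≡ 931
2326^16 ≡ 931^2 = 866761 ≡ 2410
2326^32 ≡ 2410^2 = 5808100 ≡ 3076
2326^64 ≡ 3076^2 = 9461776 ≡ 156
2326^128 ≡ 156^2 = 24336 ≡ 2994
2326^256 ≡ 2994^2 = 8964036 ≡ 396
2326^512 ≡ 396^2 = 156816 ≡ 308
2326^1024 ≡ 308^2 = 94864 ≡ 2382
1513 = 1024 + 256 + 128 + 64 + 32 + 8 + 1, so 2326^1513 ≡ 2382·396·2994·156·3076·931·2326 ≡ 3488 (mod 3557)
69·3488 = 240672 ≡ 2353 (mod 3557)
1204 ≠ 2353; the check fails.

does not verify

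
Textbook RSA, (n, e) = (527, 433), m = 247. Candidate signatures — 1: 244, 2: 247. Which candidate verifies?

Candidate 1: 244^2 = 59536 ≡ 512; 244^4 ≡ 512^2 = 262144 ≡ 225; 244^8 ≡ 225^2 = 50625 ≡ 33; 244^16 ≡ 33^2 = 1089 ≡ 35; 244^32 ≡ 35^2 = 1225 ≡ 171; 244^64 ≡ 171^2 = 29241 ≡ 256; 244^128 ≡ 256^2 = 65536 ≡ 188; 244^256 ≡ 188^2 = 35344 ≡ 35; 433 = 256 + 128 + 32 + 16 + 1, so 244^433 ≡ 35·188·171·35·244 ≡ 91 (mod 527)
Candidate 2: 247^2 = 61009 ≡ 404; 247^4 ≡ 404^2 = 163216 ≡ 373; 247^8 ≡ 373^2 = 139129 ≡ 1; 247^16 ≡ 1^2 = 1; 247^32 ≡ 1^2 = 1; 247^64 ≡ 1^2 = 1; 247^128 ≡ 1^2 = 1; 247^256 ≡ 1^2 = 1; 433 = 256 + 128 + 32 + 16 + 1, so 247^433 ≡ 1·1·1·1·247 ≡ 247 (mod 527)
  → matches m = 247

2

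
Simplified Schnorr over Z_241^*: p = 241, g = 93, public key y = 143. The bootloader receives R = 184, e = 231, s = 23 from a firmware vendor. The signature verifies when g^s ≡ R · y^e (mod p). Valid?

yes

g^s mod p:
93^23 mod 241 = 43
R · y^e mod p:
143^231 mod 241 = 143
184·143 = 26312 ≡ 43 (mod 241)
43 ≡ 43 (mod 241); signature holds.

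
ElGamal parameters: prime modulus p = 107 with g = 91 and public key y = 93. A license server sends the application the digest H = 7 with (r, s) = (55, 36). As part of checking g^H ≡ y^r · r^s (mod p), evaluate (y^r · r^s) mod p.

93^55 mod 107 = 18
55^36 mod 107 = 56
y^r · r^s ≡ 18·56 = 1008 ≡ 45 (mod 107)

45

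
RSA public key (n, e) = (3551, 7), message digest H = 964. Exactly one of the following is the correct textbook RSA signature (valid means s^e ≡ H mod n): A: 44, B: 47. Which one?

B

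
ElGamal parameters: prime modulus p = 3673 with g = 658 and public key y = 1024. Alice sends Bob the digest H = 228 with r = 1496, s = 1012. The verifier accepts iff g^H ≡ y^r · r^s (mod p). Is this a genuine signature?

genuine

Left side g^H mod p:
658^2 = 432964 ≡ 3223
658^4 ≡ 3223^2 = 10387729 ≡ 485
658^8 ≡ 485^2 = 235225 ≡ 153
658^16 ≡ 153^2 = 23409 ≡ 1371
658^32 ≡ 1371^2 = 1879641 ≡ 2738
658^64 ≡ 2738^2 = 7496644 ≡ 51
658^128 ≡ 51^2 = 2601
228 = 128 + 64 + 32 + 4, so 658^228 ≡ 2601·51·2738·485 ≡ 2500 (mod 3673)
Right side y^r · r^s mod p:
1024^2 = 1048576 ≡ 1771
1024^4 ≡ 1771^2 = 3136441 ≡ 3372
1024^8 ≡ 3372^2 = 11370384 ≡ 2449
1024^16 ≡ 2449^2 = 5997601 ≡ 3265
1024^32 ≡ 3265^2 = 10660225 ≡ 1179
1024^64 ≡ 1179^2 = 1390041 ≡ 1647
1024^128 ≡ 1647^2 = 2712609 ≡ 1935
1024^256 ≡ 1935^2 = 3744225 ≡ 1438
1024^512 ≡ 1438^2 = 2067844 ≡ 3618
1024^1024 ≡ 3618^2 = 13089924 ≡ 3025
1496 = 1024 + 256 + 128 + 64 + 16 + 8, so 1024^1496 ≡ 3025·1438·1935·1647·3265·2449 ≡ 3259 (mod 3673)
1496^2 = 2238016 ≡ 1159
1496^4 ≡ 1159^2 = 1343281 ≡ 2636
1496^8 ≡ 2636^2 = 6948496 ≡ 2853
1496^16 ≡ 2853^2 = 8139609 ≡ 241
1496^32 ≡ 241^2 = 58081 ≡ 2986
1496^64 ≡ 2986^2 = 8916196 ≡ 1825
1496^128 ≡ 1825^2 = 3330625 ≡ 2887
1496^256 ≡ 2887^2 = 8334769 ≡ 732
1496^512 ≡ 732^2 = 535824 ≡ 3239
1012 = 512 + 256 + 128 + 64 + 32 + 16 + 4, so 1496^1012 ≡ 3239·732·2887·1825·2986·241·2636 ≡ 615 (mod 3673)
3259·615 = 2004285 ≡ 2500 (mod 3673)
2500 ≡ 2500 (mod 3673), so the signature is genuine.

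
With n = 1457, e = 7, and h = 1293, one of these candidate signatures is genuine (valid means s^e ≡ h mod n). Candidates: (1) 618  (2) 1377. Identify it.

Candidate 1: 618^2 = 381924 ≡ 190; 618^4 ≡ 190^2 = 36100 ≡ 1132; 7 = 4 + 2 + 1, so 618^7 ≡ 1132·190·618 ≡ 244 (mod 1457)
Candidate 2: 1377^2 = 1896129 ≡ 572; 1377^4 ≡ 572^2 = 327184 ≡ 816; 7 = 4 + 2 + 1, so 1377^7 ≡ 816·572·1377 ≡ 1293 (mod 1457)
  → matches h = 1293

2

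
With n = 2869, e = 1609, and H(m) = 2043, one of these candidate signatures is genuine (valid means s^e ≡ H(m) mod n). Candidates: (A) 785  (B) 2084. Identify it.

Candidate A: 785^1609 mod 2869 = 826
Candidate B: 2084^1609 mod 2869 = 2043
  → matches H(m) = 2043

B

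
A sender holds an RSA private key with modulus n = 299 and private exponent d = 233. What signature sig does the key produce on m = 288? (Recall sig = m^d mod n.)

6

m^2 ≡ 288^2 = 82944 ≡ 121
m^4 ≡ 121^2 = 14641 ≡ 289
m^8 ≡ 289^2 = 83521 ≡ 100
m^16 ≡ 100^2 = 10000 ≡ 133
m^32 ≡ 133^2 = 17689 ≡ 48
m^64 ≡ 48^2 = 2304 ≡ 211
m^128 ≡ 211^2 = 44521 ≡ 269
233 = 128 + 64 + 32 + 8 + 1, so m^233 ≡ 269·211·48·100·288 ≡ 6 (mod 299)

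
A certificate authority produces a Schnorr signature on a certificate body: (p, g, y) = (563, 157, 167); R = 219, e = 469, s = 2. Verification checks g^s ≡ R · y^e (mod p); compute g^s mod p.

Squares mod 563: 157^1≡157, 157^2≡440
157^2 ≡ 440 (mod 563)

440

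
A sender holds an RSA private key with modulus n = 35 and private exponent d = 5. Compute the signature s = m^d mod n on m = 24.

19

m^2 ≡ 24^2 = 576 ≡ 16
m^4 ≡ 16^2 = 256 ≡ 11
5 = 4 + 1, so m^5 ≡ 11·24 ≡ 19 (mod 35)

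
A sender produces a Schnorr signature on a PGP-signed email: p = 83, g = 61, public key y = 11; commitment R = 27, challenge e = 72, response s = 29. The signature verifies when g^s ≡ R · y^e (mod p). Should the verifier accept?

reject

g^s mod p:
Squares mod 83: 61^1≡61, 61^2≡69, 61^4≡30, 61^8≡70, 61^16≡3
29 = 16 + 8 + 4 + 1, so 61^29 ≡ 3·70·30·61 ≡ 10 (mod 83)
R · y^e mod p:
Squares mod 83: 11^1≡11, 11^2≡38, 11^4≡33, 11^8≡10, 11^16≡17, 11^32≡40, 11^64≡23
72 = 64 + 8, so 11^72 ≡ 23·10 ≡ 64 (mod 83)
27·64 = 1728 ≡ 68 (mod 83)
10 ≠ 68; the check fails.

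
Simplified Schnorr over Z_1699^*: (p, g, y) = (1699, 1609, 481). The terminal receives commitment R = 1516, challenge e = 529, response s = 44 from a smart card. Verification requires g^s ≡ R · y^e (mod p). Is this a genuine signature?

g^s mod p:
1609^2 = 2588881 ≡ 1304
1609^4 ≡ 1304^2 = 1700416 ≡ 1416
1609^8 ≡ 1416^2 = 2005056 ≡ 236
1609^16 ≡ 236^2 = 55696 ≡ 1328
1609^32 ≡ 1328^2 = 1763584 ≡ 22
44 = 32 + 8 + 4, so 1609^44 ≡ 22·236·1416 ≡ 299 (mod 1699)
R · y^e mod p:
481^2 = 231361 ≡ 297
481^4 ≡ 297^2 = 88209 ≡ 1560
481^8 ≡ 1560^2 = 2433600 ≡ 632
481^16 ≡ 632^2 = 399424 ≡ 159
481^32 ≡ 159^2 = 25281 ≡ 1495
481^64 ≡ 1495^2 = 2235025 ≡ 840
481^128 ≡ 840^2 = 705600 ≡ 515
481^256 ≡ 515^2 = 265225 ≡ 181
481^512 ≡ 181^2 = 32761 ≡ 480
529 = 512 + 16 + 1, so 481^529 ≡ 480·159·481 ≡ 1326 (mod 1699)
1516·1326 = 2010216 ≡ 299 (mod 1699)
299 ≡ 299 (mod 1699); signature holds.

genuine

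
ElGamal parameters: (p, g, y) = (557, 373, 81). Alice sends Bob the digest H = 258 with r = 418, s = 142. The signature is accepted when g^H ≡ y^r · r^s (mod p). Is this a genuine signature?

genuine

Left side g^H mod p:
373^2 = 139129 ≡ 436
373^4 ≡ 436^2 = 190096 ≡ 159
373^8 ≡ 159^2 = 25281 ≡ 216
373^16 ≡ 216^2 = 46656 ≡ 425
373^32 ≡ 425^2 = 180625 ≡ 157
373^64 ≡ 157^2 = 24649 ≡ 141
373^128 ≡ 141^2 = 19881 ≡ 386
373^256 ≡ 386^2 = 148996 ≡ 277
258 = 256 + 2, so 373^258 ≡ 277·436 ≡ 460 (mod 557)
Right side y^r · r^s mod p:
81^2 = 6561 ≡ 434
81^4 ≡ 434^2 = 188356 ≡ 90
81^8 ≡ 90^2 = 8100 ≡ 302
81^16 ≡ 302^2 = 91204 ≡ 413
81^32 ≡ 413^2 = 170569 ≡ 127
81^64 ≡ 127^2 = 16129 ≡ 533
81^128 ≡ 533^2 = 284089 ≡ 19
81^256 ≡ 19^2 = 361
418 = 256 + 128 + 32 + 2, so 81^418 ≡ 361·19·127·434 ≡ 81 (mod 557)
418^2 = 174724 ≡ 383
418^4 ≡ 383^2 = 146689 ≡ 198
418^8 ≡ 198^2 = 39204 ≡ 214
418^16 ≡ 214^2 = 45796 ≡ 122
418^32 ≡ 122^2 = 14884 ≡ 402
418^64 ≡ 402^2 = 161604 ≡ 74
418^128 ≡ 74^2 = 5476 ≡ 463
142 = 128 + 8 + 4 + 2, so 418^142 ≡ 463·214·198·383 ≡ 322 (mod 557)
81·322 = 26082 ≡ 460 (mod 557)
460 ≡ 460 (mod 557), so the signature is genuine.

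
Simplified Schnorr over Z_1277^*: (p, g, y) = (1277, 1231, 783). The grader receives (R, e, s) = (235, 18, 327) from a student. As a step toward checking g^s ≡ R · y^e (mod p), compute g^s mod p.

505

1231^2 = 1515361 ≡ 839
1231^4 ≡ 839^2 = 703921 ≡ 294
1231^8 ≡ 294^2 = 86436 ≡ 877
1231^16 ≡ 877^2 = 769129 ≡ 375
1231^32 ≡ 375^2 = 140625 ≡ 155
1231^64 ≡ 155^2 = 24025 ≡ 1039
1231^128 ≡ 1039^2 = 1079521 ≡ 456
1231^256 ≡ 456^2 = 207936 ≡ 1062
327 = 256 + 64 + 4 + 2 + 1, so 1231^327 ≡ 1062·1039·294·839·1231 ≡ 505 (mod 1277)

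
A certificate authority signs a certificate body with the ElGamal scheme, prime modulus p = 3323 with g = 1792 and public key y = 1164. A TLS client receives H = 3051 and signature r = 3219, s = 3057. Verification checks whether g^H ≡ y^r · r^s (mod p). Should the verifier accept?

Left side g^H mod p:
1792^2 = 3211264 ≡ 1246
1792^4 ≡ 1246^2 = 1552516 ≡ 675
1792^8 ≡ 675^2 = 455625 ≡ 374
1792^16 ≡ 374^2 = 139876 ≡ 310
1792^32 ≡ 310^2 = 96100 ≡ 3056
1792^64 ≡ 3056^2 = 9339136 ≡ 1506
1792^128 ≡ 1506^2 = 2268036 ≡ 1750
1792^256 ≡ 1750^2 = 3062500 ≡ 2017
1792^512 ≡ 2017^2 = 4068289 ≡ 937
1792^1024 ≡ 937^2 = 877969 ≡ 697
1792^2048 ≡ 697^2 = 485809 ≡ 651
3051 = 2048 + 512 + 256 + 128 + 64 + 32 + 8 + 2 + 1, so 1792^3051 ≡ 651·937·2017·1750·1506·3056·374·1246·1792 ≡ 1963 (mod 3323)
Right side y^r · r^s mod p:
1164^2 = 1354896 ≡ 2435
1164^4 ≡ 2435^2 = 5929225 ≡ 993
1164^8 ≡ 993^2 = 986049 ≡ 2441
1164^16 ≡ 2441^2 = 5958481 ≡ 342
1164^32 ≡ 342^2 = 116964 ≡ 659
1164^64 ≡ 659^2 = 434281 ≡ 2291
1164^128 ≡ 2291^2 = 5248681 ≡ 1664
1164^256 ≡ 1664^2 = 2768896 ≡ 837
1164^512 ≡ 837^2 = 700569 ≡ 2739
1164^1024 ≡ 2739^2 = 7502121 ≡ 2110
1164^2048 ≡ 2110^2 = 4452100 ≡ 2603
3219 = 2048 + 1024 + 128 + 16 + 2 + 1, so 1164^3219 ≡ 2603·2110·1664·342·2435·1164 ≡ 484 (mod 3323)
3219^2 = 10361961 ≡ 847
3219^4 ≡ 847^2 = 717409 ≡ 2964
3219^8 ≡ 2964^2 = 8785296 ≡ 2607
3219^16 ≡ 2607^2 = 6796449 ≡ 914
3219^32 ≡ 914^2 = 835396 ≡ 1323
3219^64 ≡ 1323^2 = 1750329 ≡ 2431
3219^128 ≡ 2431^2 = 5909761 ≡ 1467
3219^256 ≡ 1467^2 = 2152089 ≡ 2108
3219^512 ≡ 2108^2 = 4443664 ≡ 813
3219^1024 ≡ 813^2 = 660969 ≡ 3015
3219^2048 ≡ 3015^2 = 9090225 ≡ 1820
3057 = 2048 + 512 + 256 + 128 + 64 + 32 + 16 + 1, so 3219^3057 ≡ 1820·813·2108·1467·2431·1323·914·3219 ≡ 2050 (mod 3323)
484·2050 = 992200 ≡ 1946 (mod 3323)
1963 ≠ 1946, so verification fails.

reject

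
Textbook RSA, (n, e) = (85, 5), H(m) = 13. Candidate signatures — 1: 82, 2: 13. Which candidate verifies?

2

Candidate 1: 82^2 = 6724 ≡ 9; 82^4 ≡ 9^2 = 81; 5 = 4 + 1, so 82^5 ≡ 81·82 ≡ 12 (mod 85)
Candidate 2: 13^2 = 169 ≡ 84; 13^4 ≡ 84^2 = 7056 ≡ 1; 5 = 4 + 1, so 13^5 ≡ 1·13 ≡ 13 (mod 85)
  → matches H(m) = 13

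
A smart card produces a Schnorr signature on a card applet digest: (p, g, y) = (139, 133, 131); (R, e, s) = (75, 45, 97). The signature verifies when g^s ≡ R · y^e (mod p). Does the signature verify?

g^s mod p:
133^97 mod 139 = 8
R · y^e mod p:
131^45 mod 139 = 52
75·52 = 3900 ≡ 8 (mod 139)
8 ≡ 8 (mod 139); signature holds.

verifies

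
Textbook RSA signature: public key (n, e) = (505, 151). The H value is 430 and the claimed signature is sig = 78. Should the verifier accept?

reject

Squares mod 505: sig^1≡78, sig^2≡24, sig^4≡71, sig^8≡496, sig^16≡81, sig^32≡501, sig^64≡16, sig^128≡256
151 = 128 + 16 + 4 + 2 + 1, so sig^151 ≡ 256·81·71·24·78 ≡ 482 (mod 505)
The recovered value 482 does not match the digest 430.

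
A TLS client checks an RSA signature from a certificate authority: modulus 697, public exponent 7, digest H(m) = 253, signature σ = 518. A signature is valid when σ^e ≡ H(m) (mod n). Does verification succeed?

σ^2 ≡ 518^2 = 268324 ≡ 676
σ^4 ≡ 676^2 = 456976 ≡ 441
7 = 4 + 2 + 1, so σ^7 ≡ 441·676·518 ≡ 253 (mod 697)
σ^7 mod 697 = 253 matches H(m).

passes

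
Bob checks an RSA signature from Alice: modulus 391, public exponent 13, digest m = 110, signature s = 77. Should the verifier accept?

accept

s^2 ≡ 77^2 = 5929 ≡ 64
s^4 ≡ 64^2 = 4096 ≡ 186
s^8 ≡ 186^2 = 34596 ≡ 188
13 = 8 + 4 + 1, so s^13 ≡ 188·186·77 ≡ 110 (mod 391)
s^13 mod 391 = 110 matches m.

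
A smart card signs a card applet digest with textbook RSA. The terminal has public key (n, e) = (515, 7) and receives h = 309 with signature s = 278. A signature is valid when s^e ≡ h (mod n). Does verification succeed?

s^2 ≡ 278^2 = 77284 ≡ 34
s^4 ≡ 34^2 = 1156 ≡ 126
7 = 4 + 2 + 1, so s^7 ≡ 126·34·278 ≡ 272 (mod 515)
272 ≠ 309, so verification fails.

fails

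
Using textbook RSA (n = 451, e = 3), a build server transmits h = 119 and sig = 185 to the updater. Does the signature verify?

does not verify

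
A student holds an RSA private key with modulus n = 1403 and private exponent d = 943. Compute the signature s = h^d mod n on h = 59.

h^943 mod 1403 = 140

140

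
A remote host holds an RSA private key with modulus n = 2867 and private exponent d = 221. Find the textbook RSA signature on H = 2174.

2093

H^2 ≡ 2174^2 = 4726276 ≡ 1460
H^4 ≡ 1460^2 = 2131600 ≡ 1419
H^8 ≡ 1419^2 = 2013561 ≡ 927
H^16 ≡ 927^2 = 859329 ≡ 2096
H^32 ≡ 2096^2 = 4393216 ≡ 972
H^64 ≡ 972^2 = 944784 ≡ 1541
H^128 ≡ 1541^2 = 2374681 ≡ 805
221 = 128 + 64 + 16 + 8 + 4 + 1, so H^221 ≡ 805·1541·2096·927·1419·2174 ≡ 2093 (mod 2867)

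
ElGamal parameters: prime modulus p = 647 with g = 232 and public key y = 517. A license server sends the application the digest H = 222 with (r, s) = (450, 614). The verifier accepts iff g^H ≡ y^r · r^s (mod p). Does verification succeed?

passes

Left side g^H mod p:
232^2 = 53824 ≡ 123
232^4 ≡ 123^2 = 15129 ≡ 248
232^8 ≡ 248^2 = 61504 ≡ 39
232^16 ≡ 39^2 = 1521 ≡ 227
232^32 ≡ 227^2 = 51529 ≡ 416
232^64 ≡ 416^2 = 173056 ≡ 307
232^128 ≡ 307^2 = 94249 ≡ 434
222 = 128 + 64 + 16 + 8 + 4 + 2, so 232^222 ≡ 434·307·227·39·248·123 ≡ 272 (mod 647)
Right side y^r · r^s mod p:
517^2 = 267289 ≡ 78
517^4 ≡ 78^2 = 6084 ≡ 261
517^8 ≡ 261^2 = 68121 ≡ 186
517^16 ≡ 186^2 = 34596 ≡ 305
517^32 ≡ 305^2 = 93025 ≡ 504
517^64 ≡ 504^2 = 254016 ≡ 392
517^128 ≡ 392^2 = 153664 ≡ 325
517^256 ≡ 325^2 = 105625 ≡ 164
450 = 256 + 128 + 64 + 2, so 517^450 ≡ 164·325·392·78 ≡ 321 (mod 647)
450^2 = 202500 ≡ 636
450^4 ≡ 636^2 = 404496 ≡ 121
450^8 ≡ 121^2 = 14641 ≡ 407
450^16 ≡ 407^2 = 165649 ≡ 17
450^32 ≡ 17^2 = 289
450^64 ≡ 289^2 = 83521 ≡ 58
450^128 ≡ 58^2 = 3364 ≡ 129
450^256 ≡ 129^2 = 16641 ≡ 466
450^512 ≡ 466^2 = 217156 ≡ 411
614 = 512 + 64 + 32 + 4 + 2, so 450^614 ≡ 411·58·289·121·636 ≡ 150 (mod 647)
321·150 = 48150 ≡ 272 (mod 647)
272 ≡ 272 (mod 647), so the signature is genuine.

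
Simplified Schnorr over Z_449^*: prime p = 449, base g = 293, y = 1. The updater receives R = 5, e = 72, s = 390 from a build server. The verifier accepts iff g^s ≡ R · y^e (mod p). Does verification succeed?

g^s mod p:
293^2 = 85849 ≡ 90
293^4 ≡ 90^2 = 8100 ≡ 18
293^8 ≡ 18^2 = 324
293^16 ≡ 324^2 = 104976 ≡ 359
293^32 ≡ 359^2 = 128881 ≡ 18
293^64 ≡ 18^2 = 324
293^128 ≡ 324^2 = 104976 ≡ 359
293^256 ≡ 359^2 = 128881 ≡ 18
390 = 256 + 128 + 4 + 2, so 293^390 ≡ 18·359·18·90 ≡ 5 (mod 449)
R · y^e mod p:
1^2 = 1
1^4 ≡ 1^2 = 1
1^8 ≡ 1^2 = 1
1^16 ≡ 1^2 = 1
1^32 ≡ 1^2 = 1
1^64 ≡ 1^2 = 1
72 = 64 + 8, so 1^72 ≡ 1·1 ≡ 1 (mod 449)
5·1 = 5 ≡ 5 (mod 449)
5 ≡ 5 (mod 449); signature holds.

passes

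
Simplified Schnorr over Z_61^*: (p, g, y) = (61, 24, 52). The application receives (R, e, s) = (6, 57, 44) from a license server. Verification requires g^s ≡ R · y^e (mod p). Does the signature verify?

does not verify

g^s mod p:
Squares mod 61: 24^1≡24, 24^2≡27, 24^4≡58, 24^8≡9, 24^16≡20, 24^32≡34
44 = 32 + 8 + 4, so 24^44 ≡ 34·9·58 ≡ 58 (mod 61)
R · y^e mod p:
Squares mod 61: 52^1≡52, 52^2≡20, 52^4≡34, 52^8≡58, 52^16≡9, 52^32≡20
57 = 32 + 16 + 8 + 1, so 52^57 ≡ 20·9·58·52 ≡ 41 (mod 61)
6·41 = 246 ≡ 2 (mod 61)
58 ≠ 2; the check fails.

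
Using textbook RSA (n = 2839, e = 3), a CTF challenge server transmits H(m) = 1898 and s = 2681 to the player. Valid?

yes

s^2 ≡ 2681^2 = 7187761 ≡ 2252
3 = 2 + 1, so s^3 ≡ 2252·2681 ≡ 1898 (mod 2839)
1898 = H(m), so the signature checks out.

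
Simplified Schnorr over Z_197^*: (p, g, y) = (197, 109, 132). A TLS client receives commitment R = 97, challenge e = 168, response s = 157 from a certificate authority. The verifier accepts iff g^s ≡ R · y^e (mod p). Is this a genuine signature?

g^s mod p:
109^2 = 11881 ≡ 61
109^4 ≡ 61^2 = 3721 ≡ 175
109^8 ≡ 175^2 = 30625 ≡ 90
109^16 ≡ 90^2 = 8100 ≡ 23
109^32 ≡ 23^2 = 529 ≡ 135
109^64 ≡ 135^2 = 18225 ≡ 101
109^128 ≡ 101^2 = 10201 ≡ 154
157 = 128 + 16 + 8 + 4 + 1, so 109^157 ≡ 154·23·90·175·109 ≡ 26 (mod 197)
R · y^e mod p:
132^2 = 17424 ≡ 88
132^4 ≡ 88^2 = 7744 ≡ 61
132^8 ≡ 61^2 = 3721 ≡ 175
132^16 ≡ 175^2 = 30625 ≡ 90
132^32 ≡ 90^2 = 8100 ≡ 23
132^64 ≡ 23^2 = 529 ≡ 135
132^128 ≡ 135^2 = 18225 ≡ 101
168 = 128 + 32 + 8, so 132^168 ≡ 101·23·175 ≡ 114 (mod 197)
97·114 = 11058 ≡ 26 (mod 197)
26 ≡ 26 (mod 197); signature holds.

genuine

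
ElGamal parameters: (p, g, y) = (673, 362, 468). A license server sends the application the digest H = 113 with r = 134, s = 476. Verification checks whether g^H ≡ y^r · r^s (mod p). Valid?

no

Left side g^H mod p:
362^2 = 131044 ≡ 482
362^4 ≡ 482^2 = 232324 ≡ 139
362^8 ≡ 139^2 = 19321 ≡ 477
362^16 ≡ 477^2 = 227529 ≡ 55
362^32 ≡ 55^2 = 3025 ≡ 333
362^64 ≡ 333^2 = 110889 ≡ 517
113 = 64 + 32 + 16 + 1, so 362^113 ≡ 517·333·55·362 ≡ 564 (mod 673)
Right side y^r · r^s mod p:
468^2 = 219024 ≡ 299
468^4 ≡ 299^2 = 89401 ≡ 565
468^8 ≡ 565^2 = 319225 ≡ 223
468^16 ≡ 223^2 = 49729 ≡ 600
468^32 ≡ 600^2 = 360000 ≡ 618
468^64 ≡ 618^2 = 381924 ≡ 333
468^128 ≡ 333^2 = 110889 ≡ 517
134 = 128 + 4 + 2, so 468^134 ≡ 517·565·299 ≡ 147 (mod 673)
134^2 = 17956 ≡ 458
134^4 ≡ 458^2 = 209764 ≡ 461
134^8 ≡ 461^2 = 212521 ≡ 526
134^16 ≡ 526^2 = 276676 ≡ 73
134^32 ≡ 73^2 = 5329 ≡ 618
134^64 ≡ 618^2 = 381924 ≡ 333
134^128 ≡ 333^2 = 110889 ≡ 517
134^256 ≡ 517^2 = 267289 ≡ 108
476 = 256 + 128 + 64 + 16 + 8 + 4, so 134^476 ≡ 108·517·333·73·526·461 ≡ 505 (mod 673)
147·505 = 74235 ≡ 205 (mod 673)
564 ≠ 205, so verification fails.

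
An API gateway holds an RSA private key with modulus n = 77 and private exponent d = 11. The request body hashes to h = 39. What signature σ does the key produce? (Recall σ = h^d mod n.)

72

h^2 ≡ 39^2 = 1521 ≡ 58
h^4 ≡ 58^2 = 3364 ≡ 53
h^8 ≡ 53^2 = 2809 ≡ 37
11 = 8 + 2 + 1, so h^11 ≡ 37·58·39 ≡ 72 (mod 77)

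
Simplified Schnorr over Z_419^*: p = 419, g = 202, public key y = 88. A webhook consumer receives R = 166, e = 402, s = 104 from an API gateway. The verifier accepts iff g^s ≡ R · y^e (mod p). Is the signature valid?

invalid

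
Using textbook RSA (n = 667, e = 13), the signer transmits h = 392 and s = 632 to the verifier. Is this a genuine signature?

Squares mod 667: s^1≡632, s^2≡558, s^4≡542, s^8≡284
13 = 8 + 4 + 1, so s^13 ≡ 284·542·632 ≡ 546 (mod 667)
s^13 mod 667 = 546, but h = 392.

forged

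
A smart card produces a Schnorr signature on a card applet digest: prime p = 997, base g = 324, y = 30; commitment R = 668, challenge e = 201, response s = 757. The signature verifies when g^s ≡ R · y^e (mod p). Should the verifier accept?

reject

g^s mod p:
324^757 mod 997 = 476
R · y^e mod p:
30^201 mod 997 = 256
668·256 = 171008 ≡ 521 (mod 997)
476 ≠ 521; the check fails.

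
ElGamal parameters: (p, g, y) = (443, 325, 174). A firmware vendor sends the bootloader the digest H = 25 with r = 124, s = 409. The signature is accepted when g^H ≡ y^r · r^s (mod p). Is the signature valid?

Left side g^H mod p:
325^2 = 105625 ≡ 191
325^4 ≡ 191^2 = 36481 ≡ 155
325^8 ≡ 155^2 = 24025 ≡ 103
325^16 ≡ 103^2 = 10609 ≡ 420
25 = 16 + 8 + 1, so 325^25 ≡ 420·103·325 ≡ 9 (mod 443)
Right side y^r · r^s mod p:
174^2 = 30276 ≡ 152
174^4 ≡ 152^2 = 23104 ≡ 68
174^8 ≡ 68^2 = 4624 ≡ 194
174^16 ≡ 194^2 = 37636 ≡ 424
174^32 ≡ 424^2 = 179776 ≡ 361
174^64 ≡ 361^2 = 130321 ≡ 79
124 = 64 + 32 + 16 + 8 + 4, so 174^124 ≡ 79·361·424·194·68 ≡ 411 (mod 443)
124^2 = 15376 ≡ 314
124^4 ≡ 314^2 = 98596 ≡ 250
124^8 ≡ 250^2 = 62500 ≡ 37
124^16 ≡ 37^2 = 1369 ≡ 40
124^32 ≡ 40^2 = 1600 ≡ 271
124^64 ≡ 271^2 = 73441 ≡ 346
124^128 ≡ 346^2 = 119716 ≡ 106
124^256 ≡ 106^2 = 11236 ≡ 161
409 = 256 + 128 + 16 + 8 + 1, so 124^409 ≡ 161·106·40·37·124 ≡ 353 (mod 443)
411·353 = 145083 ≡ 222 (mod 443)
9 ≠ 222, so verification fails.

invalid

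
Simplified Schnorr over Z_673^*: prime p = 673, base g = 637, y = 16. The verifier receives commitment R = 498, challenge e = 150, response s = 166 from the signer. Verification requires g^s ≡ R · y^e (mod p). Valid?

no

g^s mod p:
Squares mod 673: 637^1≡637, 637^2≡623, 637^4≡481, 637^8≡522, 637^16≡592, 637^32≡504, 637^64≡295, 637^128≡208
166 = 128 + 32 + 4 + 2, so 637^166 ≡ 208·504·481·623 ≡ 498 (mod 673)
R · y^e mod p:
Squares mod 673: 16^1≡16, 16^2≡256, 16^4≡255, 16^8≡417, 16^16≡255, 16^32≡417, 16^64≡255, 16^128≡417
150 = 128 + 16 + 4 + 2, so 16^150 ≡ 417·255·255·256 ≡ 672 (mod 673)
498·672 = 334656 ≡ 175 (mod 673)
498 ≠ 175; the check fails.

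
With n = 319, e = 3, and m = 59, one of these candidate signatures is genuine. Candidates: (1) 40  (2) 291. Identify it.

Candidate 1: 40^3 mod 319 = 200
Candidate 2: 291^3 mod 319 = 59
  → matches m = 59

2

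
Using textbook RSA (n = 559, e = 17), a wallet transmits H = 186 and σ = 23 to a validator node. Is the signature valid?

valid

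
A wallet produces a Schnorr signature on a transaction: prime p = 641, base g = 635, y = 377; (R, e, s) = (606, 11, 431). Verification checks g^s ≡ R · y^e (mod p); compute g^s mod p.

635^2 = 403225 ≡ 36
635^4 ≡ 36^2 = 1296 ≡ 14
635^8 ≡ 14^2 = 196
635^16 ≡ 196^2 = 38416 ≡ 597
635^32 ≡ 597^2 = 356409 ≡ 13
635^64 ≡ 13^2 = 169
635^128 ≡ 169^2 = 28561 ≡ 357
635^256 ≡ 357^2 = 127449 ≡ 531
431 = 256 + 128 + 32 + 8 + 4 + 2 + 1, so 635^431 ≡ 531·357·13·196·14·36·635 ≡ 341 (mod 641)

341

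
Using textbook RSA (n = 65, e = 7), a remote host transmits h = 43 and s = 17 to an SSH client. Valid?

s^2 ≡ 17^2 = 289 ≡ 29
s^4 ≡ 29^2 = 841 ≡ 61
7 = 4 + 2 + 1, so s^7 ≡ 61·29·17 ≡ 43 (mod 65)
s^7 mod 65 = 43 matches h.

yes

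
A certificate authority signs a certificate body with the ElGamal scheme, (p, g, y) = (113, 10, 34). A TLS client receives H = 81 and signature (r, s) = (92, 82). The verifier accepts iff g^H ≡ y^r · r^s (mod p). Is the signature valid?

Left side g^H mod p:
10^2 = 100
10^4 ≡ 100^2 = 10000 ≡ 56
10^8 ≡ 56^2 = 3136 ≡ 85
10^16 ≡ 85^2 = 7225 ≡ 106
10^32 ≡ 106^2 = 11236 ≡ 49
10^64 ≡ 49^2 = 2401 ≡ 28
81 = 64 + 16 + 1, so 10^81 ≡ 28·106·10 ≡ 74 (mod 113)
Right side y^r · r^s mod p:
34^2 = 1156 ≡ 26
34^4 ≡ 26^2 = 676 ≡ 111
34^8 ≡ 111^2 = 12321 ≡ 4
34^16 ≡ 4^2 = 16
34^32 ≡ 16^2 = 256 ≡ 30
34^64 ≡ 30^2 = 900 ≡ 109
92 = 64 + 16 + 8 + 4, so 34^92 ≡ 109·16·4·111 ≡ 60 (mod 113)
92^2 = 8464 ≡ 102
92^4 ≡ 102^2 = 10404 ≡ 8
92^8 ≡ 8^2 = 64
92^16 ≡ 64^2 = 4096 ≡ 28
92^32 ≡ 28^2 = 784 ≡ 106
92^64 ≡ 106^2 = 11236 ≡ 49
82 = 64 + 16 + 2, so 92^82 ≡ 49·28·102 ≡ 50 (mod 113)
60·50 = 3000 ≡ 62 (mod 113)
74 ≠ 62, so verification fails.

invalid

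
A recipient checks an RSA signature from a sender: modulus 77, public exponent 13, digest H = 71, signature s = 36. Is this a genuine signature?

s^2 ≡ 36^2 = 1296 ≡ 64
s^4 ≡ 64^2 = 4096 ≡ 15
s^8 ≡ 15^2 = 225 ≡ 71
13 = 8 + 4 + 1, so s^13 ≡ 71·15·36 ≡ 71 (mod 77)
71 = H, so the signature checks out.

genuine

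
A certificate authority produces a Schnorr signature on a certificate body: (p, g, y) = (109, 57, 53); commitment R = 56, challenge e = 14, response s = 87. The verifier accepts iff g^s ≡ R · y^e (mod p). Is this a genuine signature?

genuine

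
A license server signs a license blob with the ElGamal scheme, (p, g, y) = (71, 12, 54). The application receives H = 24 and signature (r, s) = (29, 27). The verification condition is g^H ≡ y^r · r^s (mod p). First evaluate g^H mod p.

49

12^2 = 144 ≡ 2
12^4 ≡ 2^2 = 4
12^8 ≡ 4^2 = 16
12^16 ≡ 16^2 = 256 ≡ 43
24 = 16 + 8, so 12^24 ≡ 43·16 ≡ 49 (mod 71)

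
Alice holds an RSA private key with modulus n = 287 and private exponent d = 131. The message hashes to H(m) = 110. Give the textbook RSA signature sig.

129

Squares mod 287: (H(m))^1≡110, (H(m))^2≡46, (H(m))^4≡107, (H(m))^8≡256, (H(m))^16≡100, (H(m))^32≡242, (H(m))^64≡16, (H(m))^128≡256
131 = 128 + 2 + 1, so (H(m))^131 ≡ 256·46·110 ≡ 129 (mod 287)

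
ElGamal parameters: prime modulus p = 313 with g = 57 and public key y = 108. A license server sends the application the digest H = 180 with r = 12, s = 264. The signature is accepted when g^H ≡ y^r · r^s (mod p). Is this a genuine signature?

Left side g^H mod p:
57^2 = 3249 ≡ 119
57^4 ≡ 119^2 = 14161 ≡ 76
57^8 ≡ 76^2 = 5776 ≡ 142
57^16 ≡ 142^2 = 20164 ≡ 132
57^32 ≡ 132^2 = 17424 ≡ 209
57^64 ≡ 209^2 = 43681 ≡ 174
57^128 ≡ 174^2 = 30276 ≡ 228
180 = 128 + 32 + 16 + 4, so 57^180 ≡ 228·209·132·76 ≡ 277 (mod 313)
Right side y^r · r^s mod p:
108^2 = 11664 ≡ 83
108^4 ≡ 83^2 = 6889 ≡ 3
108^8 ≡ 3^2 = 9
12 = 8 + 4, so 108^12 ≡ 9·3 ≡ 27 (mod 313)
12^2 = 144
12^4 ≡ 144^2 = 20736 ≡ 78
12^8 ≡ 78^2 = 6084 ≡ 137
12^16 ≡ 137^2 = 18769 ≡ 302
12^32 ≡ 302^2 = 91204 ≡ 121
12^64 ≡ 121^2 = 14641 ≡ 243
12^128 ≡ 243^2 = 59049 ≡ 205
12^256 ≡ 205^2 = 42025 ≡ 83
264 = 256 + 8, so 12^264 ≡ 83·137 ≡ 103 (mod 313)
27·103 = 2781 ≡ 277 (mod 313)
277 ≡ 277 (mod 313), so the signature is genuine.

genuine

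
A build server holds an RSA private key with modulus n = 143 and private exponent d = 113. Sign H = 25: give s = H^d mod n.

38

H^2 ≡ 25^2 = 625 ≡ 53
H^4 ≡ 53^2 = 2809 ≡ 92
H^8 ≡ 92^2 = 8464 ≡ 27
H^16 ≡ 27^2 = 729 ≡ 14
H^32 ≡ 14^2 = 196 ≡ 53
H^64 ≡ 53^2 = 2809 ≡ 92
113 = 64 + 32 + 16 + 1, so H^113 ≡ 92·53·14·25 ≡ 38 (mod 143)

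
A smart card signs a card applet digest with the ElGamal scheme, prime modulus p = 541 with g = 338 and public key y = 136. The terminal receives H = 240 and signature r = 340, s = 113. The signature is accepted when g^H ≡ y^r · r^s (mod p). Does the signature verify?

does not verify

Left side g^H mod p:
338^2 = 114244 ≡ 93
338^4 ≡ 93^2 = 8649 ≡ 534
338^8 ≡ 534^2 = 285156 ≡ 49
338^16 ≡ 49^2 = 2401 ≡ 237
338^32 ≡ 237^2 = 56169 ≡ 446
338^64 ≡ 446^2 = 198916 ≡ 369
338^128 ≡ 369^2 = 136161 ≡ 370
240 = 128 + 64 + 32 + 16, so 338^240 ≡ 370·369·446·237 ≡ 411 (mod 541)
Right side y^r · r^s mod p:
136^2 = 18496 ≡ 102
136^4 ≡ 102^2 = 10404 ≡ 125
136^8 ≡ 125^2 = 15625 ≡ 477
136^16 ≡ 477^2 = 227529 ≡ 309
136^32 ≡ 309^2 = 95481 ≡ 265
136^64 ≡ 265^2 = 70225 ≡ 436
136^128 ≡ 436^2 = 190096 ≡ 205
136^256 ≡ 205^2 = 42025 ≡ 368
340 = 256 + 64 + 16 + 4, so 136^340 ≡ 368·436·309·125 ≡ 225 (mod 541)
340^2 = 115600 ≡ 367
340^4 ≡ 367^2 = 134689 ≡ 521
340^8 ≡ 521^2 = 271441 ≡ 400
340^16 ≡ 400^2 = 160000 ≡ 405
340^32 ≡ 405^2 = 164025 ≡ 102
340^64 ≡ 102^2 = 10404 ≡ 125
113 = 64 + 32 + 16 + 1, so 340^113 ≡ 125·102·405·340 ≡ 160 (mod 541)
225·160 = 36000 ≡ 294 (mod 541)
411 ≠ 294, so verification fails.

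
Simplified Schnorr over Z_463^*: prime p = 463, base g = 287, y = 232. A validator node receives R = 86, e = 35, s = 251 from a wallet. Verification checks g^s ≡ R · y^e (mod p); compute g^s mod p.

140

Squares mod 463: 287^1≡287, 287^2≡418, 287^4≡173, 287^8≡297, 287^16≡239, 287^32≡172, 287^64≡415, 287^128≡452
251 = 128 + 64 + 32 + 16 + 8 + 2 + 1, so 287^251 ≡ 452·415·172·239·297·418·287 ≡ 140 (mod 463)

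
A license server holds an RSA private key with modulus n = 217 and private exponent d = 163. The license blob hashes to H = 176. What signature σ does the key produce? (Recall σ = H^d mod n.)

H^2 ≡ 176^2 = 30976 ≡ 162
H^4 ≡ 162^2 = 26244 ≡ 204
H^8 ≡ 204^2 = 41616 ≡ 169
H^16 ≡ 169^2 = 28561 ≡ 134
H^32 ≡ 134^2 = 17956 ≡ 162
H^64 ≡ 162^2 = 26244 ≡ 204
H^128 ≡ 204^2 = 41616 ≡ 169
163 = 128 + 32 + 2 + 1, so H^163 ≡ 169·162·162·176 ≡ 22 (mod 217)

22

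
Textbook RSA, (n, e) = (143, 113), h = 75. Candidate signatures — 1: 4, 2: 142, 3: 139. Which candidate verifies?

1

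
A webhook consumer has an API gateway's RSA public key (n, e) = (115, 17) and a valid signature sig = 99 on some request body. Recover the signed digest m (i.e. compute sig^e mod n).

Squares mod 115: sig^1≡99, sig^2≡26, sig^4≡101, sig^8≡81, sig^16≡6
17 = 16 + 1, so sig^17 ≡ 6·99 ≡ 19 (mod 115)

19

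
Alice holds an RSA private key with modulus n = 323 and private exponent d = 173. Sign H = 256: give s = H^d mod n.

Squares mod 323: H^1≡256, H^2≡290, H^4≡120, H^8≡188, H^16≡137, H^32≡35, H^64≡256, H^128≡290
173 = 128 + 32 + 8 + 4 + 1, so H^173 ≡ 290·35·188·120·256 ≡ 290 (mod 323)

290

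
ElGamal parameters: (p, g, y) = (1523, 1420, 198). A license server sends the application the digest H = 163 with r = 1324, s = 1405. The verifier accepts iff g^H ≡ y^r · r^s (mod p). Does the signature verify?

does not verify

Left side g^H mod p:
1420^2 = 2016400 ≡ 1471
1420^4 ≡ 1471^2 = 2163841 ≡ 1181
1420^8 ≡ 1181^2 = 1394761 ≡ 1216
1420^16 ≡ 1216^2 = 1478656 ≡ 1346
1420^32 ≡ 1346^2 = 1811716 ≡ 869
1420^64 ≡ 869^2 = 755161 ≡ 1276
1420^128 ≡ 1276^2 = 1628176 ≡ 89
163 = 128 + 32 + 2 + 1, so 1420^163 ≡ 89·869·1471·1420 ≡ 672 (mod 1523)
Right side y^r · r^s mod p:
198^2 = 39204 ≡ 1129
198^4 ≡ 1129^2 = 1274641 ≡ 1413
198^8 ≡ 1413^2 = 1996569 ≡ 1439
198^16 ≡ 1439^2 = 2070721 ≡ 964
198^32 ≡ 964^2 = 929296 ≡ 266
198^64 ≡ 266^2 = 70756 ≡ 698
198^128 ≡ 698^2 = 487204 ≡ 1367
198^256 ≡ 1367^2 = 1868689 ≡ 1491
198^512 ≡ 1491^2 = 2223081 ≡ 1024
198^1024 ≡ 1024^2 = 1048576 ≡ 752
1324 = 1024 + 256 + 32 + 8 + 4, so 198^1324 ≡ 752·1491·266·1439·1413 ≡ 1083 (mod 1523)
1324^2 = 1752976 ≡ 3
1324^4 ≡ 3^2 = 9
1324^8 ≡ 9^2 = 81
1324^16 ≡ 81^2 = 6561 ≡ 469
1324^32 ≡ 469^2 = 219961 ≡ 649
1324^64 ≡ 649^2 = 421201 ≡ 853
1324^128 ≡ 853^2 = 727609 ≡ 1138
1324^256 ≡ 1138^2 = 1295044 ≡ 494
1324^512 ≡ 494^2 = 244036 ≡ 356
1324^1024 ≡ 356^2 = 126736 ≡ 327
1405 = 1024 + 256 + 64 + 32 + 16 + 8 + 4 + 1, so 1324^1405 ≡ 327·494·853·649·469·81·9·1324 ≡ 90 (mod 1523)
1083·90 = 97470 ≡ 1521 (mod 1523)
672 ≠ 1521, so verification fails.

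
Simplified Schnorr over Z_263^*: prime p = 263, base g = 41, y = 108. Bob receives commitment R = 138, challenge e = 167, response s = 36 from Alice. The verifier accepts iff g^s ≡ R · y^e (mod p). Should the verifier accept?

g^s mod p:
41^2 = 1681 ≡ 103
41^4 ≡ 103^2 = 10609 ≡ 89
41^8 ≡ 89^2 = 7921 ≡ 31
41^16 ≡ 31^2 = 961 ≡ 172
41^32 ≡ 172^2 = 29584 ≡ 128
36 = 32 + 4, so 41^36 ≡ 128·89 ≡ 83 (mod 263)
R · y^e mod p:
108^2 = 11664 ≡ 92
108^4 ≡ 92^2 = 8464 ≡ 48
108^8 ≡ 48^2 = 2304 ≡ 200
108^16 ≡ 200^2 = 40000 ≡ 24
108^32 ≡ 24^2 = 576 ≡ 50
108^64 ≡ 50^2 = 2500 ≡ 133
108^128 ≡ 133^2 = 17689 ≡ 68
167 = 128 + 32 + 4 + 2 + 1, so 108^167 ≡ 68·50·48·92·108 ≡ 33 (mod 263)
138·33 = 4554 ≡ 83 (mod 263)
83 ≡ 83 (mod 263); signature holds.

accept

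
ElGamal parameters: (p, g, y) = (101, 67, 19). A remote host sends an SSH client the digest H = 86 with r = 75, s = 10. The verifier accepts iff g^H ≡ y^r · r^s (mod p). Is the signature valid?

Left side g^H mod p:
67^2 = 4489 ≡ 45
67^4 ≡ 45^2 = 2025 ≡ 5
67^8 ≡ 5^2 = 25
67^16 ≡ 25^2 = 625 ≡ 19
67^32 ≡ 19^2 = 361 ≡ 58
67^64 ≡ 58^2 = 3364 ≡ 31
86 = 64 + 16 + 4 + 2, so 67^86 ≡ 31·19·5·45 ≡ 13 (mod 101)
Right side y^r · r^s mod p:
19^2 = 361 ≡ 58
19^4 ≡ 58^2 = 3364 ≡ 31
19^8 ≡ 31^2 = 961 ≡ 52
19^16 ≡ 52^2 = 2704 ≡ 78
19^32 ≡ 78^2 = 6084 ≡ 24
19^64 ≡ 24^2 = 576 ≡ 71
75 = 64 + 8 + 2 + 1, so 19^75 ≡ 71·52·58·19 ≡ 1 (mod 101)
75^2 = 5625 ≡ 70
75^4 ≡ 70^2 = 4900 ≡ 52
75^8 ≡ 52^2 = 2704 ≡ 78
10 = 8 + 2, so 75^10 ≡ 78·70 ≡ 6 (mod 101)
1·6 = 6 ≡ 6 (mod 101)
13 ≠ 6, so verification fails.

invalid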